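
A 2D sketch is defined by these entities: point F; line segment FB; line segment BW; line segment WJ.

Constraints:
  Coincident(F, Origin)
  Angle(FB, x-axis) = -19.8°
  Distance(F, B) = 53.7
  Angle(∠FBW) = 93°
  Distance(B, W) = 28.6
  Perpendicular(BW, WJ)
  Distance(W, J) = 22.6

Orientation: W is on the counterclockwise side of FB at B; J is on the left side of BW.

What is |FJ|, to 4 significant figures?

44.15

F is at the origin; FB runs at -19.8° with length 53.7, so B = 53.7·(cos -19.8°, sin -19.8°) = (50.53, -18.19). ∠FBW = 93.0°, so BW runs at -19.8° + (180° − 93.0°) = 67.20° from the x-axis; with |BW| = 28.6, W = B + 28.6·(cos 67.20°, sin 67.20°) = (61.61, 8.175). The perpendicularity gives WJ at right angles to BW; with |WJ| = 22.6 on the left of BW, J = W + 22.6·(-0.9219, 0.3875) = (40.77, 16.93). Then |FJ| = |J − F| = 44.15.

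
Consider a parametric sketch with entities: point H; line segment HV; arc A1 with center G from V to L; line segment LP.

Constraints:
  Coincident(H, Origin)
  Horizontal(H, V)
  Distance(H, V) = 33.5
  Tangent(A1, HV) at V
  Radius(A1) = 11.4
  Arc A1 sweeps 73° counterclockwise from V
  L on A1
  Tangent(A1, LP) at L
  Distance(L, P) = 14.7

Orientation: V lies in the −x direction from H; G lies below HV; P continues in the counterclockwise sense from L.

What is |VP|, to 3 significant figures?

26.8

H is at the origin; H and V share the same y with |HV| = 33.5 and V on the −x side, so V = (-33.5, 0.00). Since A1 is tangent to HV there, GV ⟂ HV, so G = V + (0, -11.4) = (-33.5, -11.4). On A1, V sits at bearing 90° from G; a 73° counterclockwise sweep puts L at bearing 163°, so L = G + 11.4·(cos 163°, sin 163°) = (-44.4, -8.07). Since A1 is tangent to LP there, GL ⟂ LP, so LP runs along (−sin 163°, cos 163°); with |LP| = 14.7, P = (-48.7, -22.1). Then |VP| = |P − V| = 26.8.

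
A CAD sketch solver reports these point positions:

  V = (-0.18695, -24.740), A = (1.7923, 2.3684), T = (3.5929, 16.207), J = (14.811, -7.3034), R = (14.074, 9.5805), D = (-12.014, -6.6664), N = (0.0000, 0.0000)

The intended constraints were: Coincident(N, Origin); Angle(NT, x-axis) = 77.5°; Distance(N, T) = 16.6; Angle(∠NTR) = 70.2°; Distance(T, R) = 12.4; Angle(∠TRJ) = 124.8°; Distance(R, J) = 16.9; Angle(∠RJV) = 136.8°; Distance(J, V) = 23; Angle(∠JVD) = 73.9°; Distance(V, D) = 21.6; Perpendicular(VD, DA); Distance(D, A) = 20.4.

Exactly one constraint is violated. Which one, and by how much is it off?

Distance(D, A) = 20.4 — off by 3.90.

N = (0.00, 0.00) ✓; NT at 77.50° ✓; |NT| = 16.60 ✓; ∠NTR = 70.20° ✓; |TR| = 12.40 ✓; ∠TRJ = 124.8° ✓; |RJ| = 16.90 ✓; ∠RJV = 136.8° ✓; |JV| = 23.00 ✓; ∠JVD = 73.90° ✓; |VD| = 21.60 ✓; ∠(VD, DA) = 90.00° ✓; |DA| = 16.50 ✗.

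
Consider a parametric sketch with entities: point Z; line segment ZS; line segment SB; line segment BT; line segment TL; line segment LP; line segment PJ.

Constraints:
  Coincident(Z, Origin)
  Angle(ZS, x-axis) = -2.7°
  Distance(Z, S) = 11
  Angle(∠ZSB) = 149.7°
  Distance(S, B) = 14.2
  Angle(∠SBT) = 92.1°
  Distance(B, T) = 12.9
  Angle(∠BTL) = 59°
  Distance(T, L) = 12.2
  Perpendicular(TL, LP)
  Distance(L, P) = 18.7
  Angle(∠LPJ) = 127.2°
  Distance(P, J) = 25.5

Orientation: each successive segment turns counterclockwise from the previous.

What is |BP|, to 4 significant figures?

9.449

Z is at the origin; ZS runs at -2.7° with length 11.0, so S = (10.99, -0.5182). ∠ZSB = 149.7° gives SB at 27.60° from the x-axis; with |SB| = 14.2, B = (23.57, 6.061). ∠SBT = 92.1° gives BT at 115.5° from the x-axis; with |BT| = 12.9, T = (18.02, 17.70). ∠BTL = 59.0° gives TL at -123.5° from the x-axis; with |TL| = 12.2, L = (11.28, 7.531). TL ⟂ LP, so LP runs at -33.50°; with |LP| = 18.7, P = (26.88, -2.791). Then |BP| = |P − B| = 9.449.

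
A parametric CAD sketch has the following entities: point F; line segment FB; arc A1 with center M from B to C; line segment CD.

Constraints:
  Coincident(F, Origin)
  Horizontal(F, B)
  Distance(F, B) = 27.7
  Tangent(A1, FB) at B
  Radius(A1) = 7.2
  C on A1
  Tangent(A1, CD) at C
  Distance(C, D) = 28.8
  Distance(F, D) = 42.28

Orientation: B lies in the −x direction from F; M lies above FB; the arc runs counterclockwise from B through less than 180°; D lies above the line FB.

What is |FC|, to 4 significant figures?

21.84

Checks: F = (0.00, 0.00) ✓; |FB| = 27.70 ✓; |MC| = 7.200 ✓; ∠(MC, CD) = 90.00° ✓; |CD| = 28.80 ✓; |FD| = 42.28 ✓.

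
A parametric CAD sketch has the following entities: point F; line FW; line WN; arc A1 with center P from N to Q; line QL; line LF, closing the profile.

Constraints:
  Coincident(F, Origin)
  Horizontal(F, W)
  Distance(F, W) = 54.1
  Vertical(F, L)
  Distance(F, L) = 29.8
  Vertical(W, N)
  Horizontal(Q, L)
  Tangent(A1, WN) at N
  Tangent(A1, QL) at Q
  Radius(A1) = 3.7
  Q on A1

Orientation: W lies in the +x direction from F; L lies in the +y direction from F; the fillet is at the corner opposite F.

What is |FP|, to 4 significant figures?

56.76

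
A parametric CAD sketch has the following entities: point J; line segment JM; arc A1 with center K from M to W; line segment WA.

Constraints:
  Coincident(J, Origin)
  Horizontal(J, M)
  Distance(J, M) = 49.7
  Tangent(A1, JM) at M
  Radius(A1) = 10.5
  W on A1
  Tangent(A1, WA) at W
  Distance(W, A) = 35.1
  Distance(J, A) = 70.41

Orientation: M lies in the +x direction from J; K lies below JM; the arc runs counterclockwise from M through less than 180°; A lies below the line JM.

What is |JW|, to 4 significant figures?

42.35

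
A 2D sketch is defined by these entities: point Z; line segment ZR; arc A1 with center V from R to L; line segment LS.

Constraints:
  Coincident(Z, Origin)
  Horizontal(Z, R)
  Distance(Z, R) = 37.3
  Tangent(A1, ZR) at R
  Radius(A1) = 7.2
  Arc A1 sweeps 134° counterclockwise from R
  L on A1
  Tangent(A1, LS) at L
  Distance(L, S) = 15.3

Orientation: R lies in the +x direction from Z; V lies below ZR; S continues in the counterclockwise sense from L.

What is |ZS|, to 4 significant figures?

48.64

Z is at the origin; ZR is horizontal with |ZR| = 37.3 and R on the +x side, so R = (37.30, 0.000). The tangent condition forces VR to be normal to ZR, so V = R + (0, -7.2) = (37.30, -7.200). On A1, R sits at bearing 90° from V; a 134° counterclockwise sweep puts L at bearing 224°, so L = V + 7.2·(cos 224°, sin 224°) = (32.12, -12.20). Tangency of A1 to LS means the radius VL is perpendicular to LS, so LS runs along (−sin 224°, cos 224°); with |LS| = 15.3, S = (42.75, -23.21). Then |ZS| = |S − Z| = 48.64.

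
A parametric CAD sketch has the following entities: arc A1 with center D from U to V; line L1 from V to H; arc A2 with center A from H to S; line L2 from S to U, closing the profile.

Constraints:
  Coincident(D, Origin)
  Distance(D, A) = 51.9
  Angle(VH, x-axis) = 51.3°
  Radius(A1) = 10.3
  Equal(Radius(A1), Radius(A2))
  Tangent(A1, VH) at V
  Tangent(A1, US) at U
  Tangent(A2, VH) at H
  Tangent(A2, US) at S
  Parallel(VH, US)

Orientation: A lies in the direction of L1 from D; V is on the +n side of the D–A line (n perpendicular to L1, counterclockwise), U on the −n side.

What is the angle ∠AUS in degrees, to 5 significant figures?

11.225°

The slot axis is L1's direction at 51.3°, so u = (cos 51.3°, sin 51.3°) = (0.62524, 0.78043) and n = (−sin 51.3°, cos 51.3°) = (-0.78043, 0.62524). D is at the origin and A lies 51.9 along u from D, so A = 51.9·u = (32.450, 40.504). Tangency of A1 to both parallel lines with radius 10.3 puts V and U at D ± 10.3·n: V = (-8.0384, 6.4400), U = (8.0384, -6.4400). Equal radii place H and S the same way about A: H = A + 10.3·n = (24.412, 46.944), S = A − 10.3·n = (40.489, 34.064). Then cos ∠AUS = UA·US / (|UA||US|), giving 11.225°.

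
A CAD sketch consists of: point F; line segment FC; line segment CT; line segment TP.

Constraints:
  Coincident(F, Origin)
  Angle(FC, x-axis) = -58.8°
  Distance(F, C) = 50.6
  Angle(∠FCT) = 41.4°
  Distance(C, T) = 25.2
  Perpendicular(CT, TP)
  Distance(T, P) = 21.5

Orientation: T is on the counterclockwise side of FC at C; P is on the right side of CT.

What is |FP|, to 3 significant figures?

56.4

F is at the origin; FC runs at -58.8° with length 50.6, so C = 50.6·(cos -58.8°, sin -58.8°) = (26.2, -43.3). ∠FCT = 41.4°, so CT runs at -58.8° + (180° − 41.4°) = 79.8° from the x-axis; with |CT| = 25.2, T = C + 25.2·(cos 79.8°, sin 79.8°) = (30.7, -18.5). CT is perpendicular to TP; with |TP| = 21.5 on the right of CT, P = T + 21.5·(0.984, -0.177) = (51.8, -22.3). Then |FP| = |P − F| = 56.4.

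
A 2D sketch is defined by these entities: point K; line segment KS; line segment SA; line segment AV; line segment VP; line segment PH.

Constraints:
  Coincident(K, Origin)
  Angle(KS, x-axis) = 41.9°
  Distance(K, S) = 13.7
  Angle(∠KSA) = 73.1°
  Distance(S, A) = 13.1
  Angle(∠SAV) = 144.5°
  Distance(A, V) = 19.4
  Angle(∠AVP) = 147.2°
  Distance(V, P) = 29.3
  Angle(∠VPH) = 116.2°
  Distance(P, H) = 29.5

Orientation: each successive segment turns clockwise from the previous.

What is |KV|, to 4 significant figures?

24.98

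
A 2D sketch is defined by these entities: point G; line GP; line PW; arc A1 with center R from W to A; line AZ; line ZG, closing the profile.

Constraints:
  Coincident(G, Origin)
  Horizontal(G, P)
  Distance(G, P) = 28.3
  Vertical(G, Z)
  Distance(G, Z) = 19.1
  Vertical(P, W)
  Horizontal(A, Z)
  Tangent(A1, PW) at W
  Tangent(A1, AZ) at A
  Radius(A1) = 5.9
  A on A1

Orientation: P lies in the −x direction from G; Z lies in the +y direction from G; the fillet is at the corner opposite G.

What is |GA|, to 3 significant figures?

29.4

G is at the origin; G and P share the same y with |GP| = 28.3 and P on the −x side, so P = (-28.3, 0.00). G and Z share the same x with |GZ| = 19.1 and Z on the +y side, so Z = (0.00, 19.1). The virtual corner opposite G is at (-28.3, 19.1). Since A1 is tangent to PW there, RW ⟂ PW and the tangent condition forces RA to be normal to AZ, with radius 5.9, so the center R sits 5.9 in from both sides at R = (-22.4, 13.2). That places the tangent points at W = (-28.3, 13.2) on PW and A = (-22.4, 19.1) on AZ. Then |GA| = |A − G| = 29.4.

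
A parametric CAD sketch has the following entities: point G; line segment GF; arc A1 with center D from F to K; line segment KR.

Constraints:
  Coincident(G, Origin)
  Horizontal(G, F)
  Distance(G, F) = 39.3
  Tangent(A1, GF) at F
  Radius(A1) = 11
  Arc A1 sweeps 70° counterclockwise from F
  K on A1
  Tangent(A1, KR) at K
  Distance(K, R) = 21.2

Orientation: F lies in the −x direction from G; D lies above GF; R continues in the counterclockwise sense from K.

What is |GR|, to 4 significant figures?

34.77

On A1, F sits at bearing -90° from D; a 70° counterclockwise sweep puts K at bearing -20°, so K = D + 11.0·(cos -20°, sin -20°) = (-28.96, 7.238). Tangency of A1 to KR means the radius DK is perpendicular to KR, so KR runs along (−sin -20°, cos -20°); with |KR| = 21.2, R = (-21.71, 27.16). Then |GR| = |R − G| = 34.77.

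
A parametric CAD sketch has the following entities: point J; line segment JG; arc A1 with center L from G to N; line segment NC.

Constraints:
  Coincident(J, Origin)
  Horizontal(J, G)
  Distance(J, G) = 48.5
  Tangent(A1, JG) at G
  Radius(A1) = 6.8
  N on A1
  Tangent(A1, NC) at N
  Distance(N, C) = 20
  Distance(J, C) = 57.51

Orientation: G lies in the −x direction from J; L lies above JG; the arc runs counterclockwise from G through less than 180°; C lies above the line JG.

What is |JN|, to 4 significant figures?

43.34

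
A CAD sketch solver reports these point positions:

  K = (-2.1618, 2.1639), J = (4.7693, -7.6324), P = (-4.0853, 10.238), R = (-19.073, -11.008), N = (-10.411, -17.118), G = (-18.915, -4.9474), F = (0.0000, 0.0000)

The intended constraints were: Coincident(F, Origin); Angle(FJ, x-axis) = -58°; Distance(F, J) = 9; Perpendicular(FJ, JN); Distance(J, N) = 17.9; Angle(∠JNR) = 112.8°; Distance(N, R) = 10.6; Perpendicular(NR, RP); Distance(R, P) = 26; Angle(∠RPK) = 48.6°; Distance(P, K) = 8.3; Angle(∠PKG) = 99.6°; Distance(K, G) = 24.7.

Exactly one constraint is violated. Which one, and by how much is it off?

Distance(K, G) = 24.7 — off by 6.50.

F = (0.00, 0.00) ✓; FJ at -58.00° ✓; |FJ| = 9.000 ✓; ∠(FJ, JN) = 90.00° ✓; |JN| = 17.90 ✓; ∠JNR = 112.8° ✓; |NR| = 10.60 ✓; ∠(NR, RP) = 90.00° ✓; |RP| = 26.00 ✓; ∠RPK = 48.60° ✓; |PK| = 8.300 ✓; ∠PKG = 99.60° ✓; |KG| = 18.20 ✗.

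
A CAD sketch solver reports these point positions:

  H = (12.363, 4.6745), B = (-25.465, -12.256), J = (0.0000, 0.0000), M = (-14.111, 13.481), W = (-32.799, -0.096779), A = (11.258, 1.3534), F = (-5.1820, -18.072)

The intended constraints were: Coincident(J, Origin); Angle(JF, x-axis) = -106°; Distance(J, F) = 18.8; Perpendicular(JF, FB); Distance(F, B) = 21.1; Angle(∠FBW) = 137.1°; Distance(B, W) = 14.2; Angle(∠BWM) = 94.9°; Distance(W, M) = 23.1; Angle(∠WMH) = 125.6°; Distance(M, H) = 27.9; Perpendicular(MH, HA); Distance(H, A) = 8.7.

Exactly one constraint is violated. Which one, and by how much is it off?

Distance(H, A) = 8.7 — off by 5.20.

J = (0.00, 0.00) ✓; JF at -106.0° ✓; |JF| = 18.80 ✓; ∠(JF, FB) = 90.00° ✓; |FB| = 21.10 ✓; ∠FBW = 137.1° ✓; |BW| = 14.20 ✓; ∠BWM = 94.90° ✓; |WM| = 23.10 ✓; ∠WMH = 125.6° ✓; |MH| = 27.90 ✓; ∠(MH, HA) = 90.00° ✓; |HA| = 3.500 ✗.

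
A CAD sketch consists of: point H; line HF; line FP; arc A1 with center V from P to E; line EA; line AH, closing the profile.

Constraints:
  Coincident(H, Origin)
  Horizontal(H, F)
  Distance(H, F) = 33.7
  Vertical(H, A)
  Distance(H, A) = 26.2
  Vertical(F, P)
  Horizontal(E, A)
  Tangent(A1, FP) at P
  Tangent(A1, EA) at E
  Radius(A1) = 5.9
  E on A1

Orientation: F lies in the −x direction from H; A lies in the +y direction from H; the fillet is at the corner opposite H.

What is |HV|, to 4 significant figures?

34.42

H is at the origin; H and F share the same y with |HF| = 33.7 and F on the −x side, so F = (-33.70, 0.000). HA is vertical with |HA| = 26.2 and A on the +y side, so A = (0.000, 26.20). The virtual corner opposite H is at (-33.70, 26.20). A1 meets FP tangentially, so VP is at right angles to FP and tangency of A1 to EA means the radius VE is perpendicular to EA, with radius 5.9, so the center V sits 5.9 in from both sides at V = (-27.80, 20.30). Then |HV| = |V − H| = 34.42.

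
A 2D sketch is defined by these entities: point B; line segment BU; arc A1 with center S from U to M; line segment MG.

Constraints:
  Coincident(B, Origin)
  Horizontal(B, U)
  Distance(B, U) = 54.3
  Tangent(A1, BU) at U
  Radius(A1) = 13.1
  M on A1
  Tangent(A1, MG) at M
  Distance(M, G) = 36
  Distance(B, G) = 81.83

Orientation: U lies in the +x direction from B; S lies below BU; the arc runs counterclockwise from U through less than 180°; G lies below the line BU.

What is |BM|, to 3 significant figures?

48.4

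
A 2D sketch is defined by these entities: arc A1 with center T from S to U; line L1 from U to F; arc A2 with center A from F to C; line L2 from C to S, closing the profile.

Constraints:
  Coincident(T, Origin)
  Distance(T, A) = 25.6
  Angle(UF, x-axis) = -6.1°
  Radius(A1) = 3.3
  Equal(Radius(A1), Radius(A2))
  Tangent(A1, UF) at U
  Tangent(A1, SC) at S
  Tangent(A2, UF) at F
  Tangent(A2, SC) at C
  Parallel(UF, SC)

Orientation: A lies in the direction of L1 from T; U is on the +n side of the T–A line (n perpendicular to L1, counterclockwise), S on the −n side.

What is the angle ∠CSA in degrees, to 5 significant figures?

7.3453°

The slot axis is L1's direction at -6.1°, so u = (cos -6.1°, sin -6.1°) = (0.99434, -0.10626) and n = (−sin -6.1°, cos -6.1°) = (0.10626, 0.99434). T is at the origin and A lies 25.6 along u from T, so A = 25.6·u = (25.455, -2.7204). Tangency of A1 to both parallel lines with radius 3.3 puts U and S at T ± 3.3·n: U = (0.35067, 3.2813), S = (-0.35067, -3.2813). Equal radii place F and C the same way about A: F = A + 3.3·n = (25.806, 0.56095), C = A − 3.3·n = (25.104, -6.0017). Then cos ∠CSA = SC·SA / (|SC||SA|), giving 7.3453°.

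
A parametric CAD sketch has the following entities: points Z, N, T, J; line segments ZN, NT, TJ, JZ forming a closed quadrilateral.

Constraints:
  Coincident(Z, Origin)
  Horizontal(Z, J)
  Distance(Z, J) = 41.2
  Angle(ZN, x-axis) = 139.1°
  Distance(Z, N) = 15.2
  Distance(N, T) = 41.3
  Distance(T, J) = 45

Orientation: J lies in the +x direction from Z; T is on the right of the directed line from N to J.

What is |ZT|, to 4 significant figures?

28.19

Z is at the origin; ZJ is horizontal with |ZJ| = 41.2 and J in +x, so J = (41.2, 0). ZN runs at 139.1° with |ZN| = 15.2, so N = (-11.49, 9.952). T is determined by |NT| = 41.3 and |TJ| = 45.0 together: it lies at the intersection of circle(N, 41.3) and circle(J, 45.0). With |NJ| = 53.62, the foot of the radical line on NJ is 23.83 from N and the perpendicular offset is √(41.3² − 23.83²) = 33.73. Taking the right-of-NJ solution: T = (5.669, -27.61).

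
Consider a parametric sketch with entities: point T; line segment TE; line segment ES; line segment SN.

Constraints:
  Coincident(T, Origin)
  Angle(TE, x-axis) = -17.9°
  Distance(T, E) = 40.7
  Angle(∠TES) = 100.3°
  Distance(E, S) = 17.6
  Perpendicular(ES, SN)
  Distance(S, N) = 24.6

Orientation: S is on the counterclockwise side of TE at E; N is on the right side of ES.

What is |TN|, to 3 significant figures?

69.3

T is at the origin; TE runs at -17.9° with length 40.7, so E = 40.7·(cos -17.9°, sin -17.9°) = (38.7, -12.5). ∠TES = 100.3°, so ES runs at -17.9° + (180° − 100.3°) = 61.8° from the x-axis; with |ES| = 17.6, S = E + 17.6·(cos 61.8°, sin 61.8°) = (47.0, 3.00). The perpendicularity gives SN at right angles to ES; with |SN| = 24.6 on the right of ES, N = S + 24.6·(0.881, -0.473) = (68.7, -8.62). Then |TN| = |N − T| = 69.3.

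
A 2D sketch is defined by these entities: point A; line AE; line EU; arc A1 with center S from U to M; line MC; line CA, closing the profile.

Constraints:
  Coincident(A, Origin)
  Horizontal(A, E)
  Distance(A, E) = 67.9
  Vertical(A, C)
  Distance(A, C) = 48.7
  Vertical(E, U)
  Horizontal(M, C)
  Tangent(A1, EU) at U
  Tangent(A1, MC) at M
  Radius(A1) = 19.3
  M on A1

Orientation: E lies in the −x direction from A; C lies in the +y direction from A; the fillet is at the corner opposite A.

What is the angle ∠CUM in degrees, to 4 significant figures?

29.13°

The virtual corner opposite A is at (-67.90, 48.70). Tangency of A1 to EU means the radius SU is perpendicular to EU and A1 meets MC tangentially, so SM is at right angles to MC, with radius 19.3, so the center S sits 19.3 in from both sides at S = (-48.60, 29.40). That places the tangent points at U = (-67.90, 29.40) on EU and M = (-48.60, 48.70) on MC. Then cos ∠CUM = UC·UM / (|UC||UM|), giving 29.13°.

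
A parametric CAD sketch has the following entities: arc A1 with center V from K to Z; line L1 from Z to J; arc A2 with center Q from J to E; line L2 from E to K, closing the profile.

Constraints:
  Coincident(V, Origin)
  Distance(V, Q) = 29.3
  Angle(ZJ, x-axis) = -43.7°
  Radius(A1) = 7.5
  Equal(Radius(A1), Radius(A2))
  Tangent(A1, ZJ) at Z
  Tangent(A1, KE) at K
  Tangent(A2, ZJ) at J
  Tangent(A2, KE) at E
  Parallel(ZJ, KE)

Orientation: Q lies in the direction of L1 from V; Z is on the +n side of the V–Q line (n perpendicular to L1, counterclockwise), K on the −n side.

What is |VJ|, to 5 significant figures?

30.245

Tangency of A1 to both parallel lines with radius 7.5 puts Z and K at V ± 7.5·n: Z = (5.1816, 5.4223), K = (-5.1816, -5.4223). Equal radii place J and E the same way about Q: J = Q + 7.5·n = (26.365, -14.821), E = Q − 7.5·n = (16.001, -25.665). Then |VJ| = |J − V| = 30.245.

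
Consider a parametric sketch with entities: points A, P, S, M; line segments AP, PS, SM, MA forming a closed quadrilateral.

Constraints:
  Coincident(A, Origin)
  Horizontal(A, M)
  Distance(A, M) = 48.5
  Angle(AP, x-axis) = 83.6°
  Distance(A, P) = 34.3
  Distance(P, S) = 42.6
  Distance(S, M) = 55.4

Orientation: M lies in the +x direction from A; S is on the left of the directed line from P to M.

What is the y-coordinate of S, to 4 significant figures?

54.89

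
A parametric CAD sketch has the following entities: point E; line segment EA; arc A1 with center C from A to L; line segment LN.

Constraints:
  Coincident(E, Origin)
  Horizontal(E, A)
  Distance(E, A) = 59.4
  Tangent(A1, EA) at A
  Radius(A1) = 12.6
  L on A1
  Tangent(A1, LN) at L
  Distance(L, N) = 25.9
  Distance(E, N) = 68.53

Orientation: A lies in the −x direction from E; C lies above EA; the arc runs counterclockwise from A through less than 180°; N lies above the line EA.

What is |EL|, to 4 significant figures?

50.06

Checks: |CL| = 12.60 ✓; ∠(CL, LN) = 90.00° ✓; |LN| = 25.90 ✓; |EN| = 68.53 ✓.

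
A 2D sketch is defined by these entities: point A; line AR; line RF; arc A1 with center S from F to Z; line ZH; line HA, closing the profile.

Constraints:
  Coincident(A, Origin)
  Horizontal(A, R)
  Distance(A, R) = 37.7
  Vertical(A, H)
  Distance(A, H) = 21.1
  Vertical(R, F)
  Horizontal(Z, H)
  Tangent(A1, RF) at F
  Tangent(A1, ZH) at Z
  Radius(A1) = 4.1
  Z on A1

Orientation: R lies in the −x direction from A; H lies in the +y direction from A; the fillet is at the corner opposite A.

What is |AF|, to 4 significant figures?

41.36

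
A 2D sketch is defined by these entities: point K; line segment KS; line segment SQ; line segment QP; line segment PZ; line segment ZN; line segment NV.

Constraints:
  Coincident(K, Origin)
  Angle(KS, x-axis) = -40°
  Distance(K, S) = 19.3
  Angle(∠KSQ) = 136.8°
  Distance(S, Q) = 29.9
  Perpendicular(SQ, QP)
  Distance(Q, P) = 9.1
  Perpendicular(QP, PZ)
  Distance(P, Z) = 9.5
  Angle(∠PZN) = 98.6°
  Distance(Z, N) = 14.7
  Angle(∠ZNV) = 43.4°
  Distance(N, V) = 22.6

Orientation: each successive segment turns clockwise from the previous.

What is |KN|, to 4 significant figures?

37.27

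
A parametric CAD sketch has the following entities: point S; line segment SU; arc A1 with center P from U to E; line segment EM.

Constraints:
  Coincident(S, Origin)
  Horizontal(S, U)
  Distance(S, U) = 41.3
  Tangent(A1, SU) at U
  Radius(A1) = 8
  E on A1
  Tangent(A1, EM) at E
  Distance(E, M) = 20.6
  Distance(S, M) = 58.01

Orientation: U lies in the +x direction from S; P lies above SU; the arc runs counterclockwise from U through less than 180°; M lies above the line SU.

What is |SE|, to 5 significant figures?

49.828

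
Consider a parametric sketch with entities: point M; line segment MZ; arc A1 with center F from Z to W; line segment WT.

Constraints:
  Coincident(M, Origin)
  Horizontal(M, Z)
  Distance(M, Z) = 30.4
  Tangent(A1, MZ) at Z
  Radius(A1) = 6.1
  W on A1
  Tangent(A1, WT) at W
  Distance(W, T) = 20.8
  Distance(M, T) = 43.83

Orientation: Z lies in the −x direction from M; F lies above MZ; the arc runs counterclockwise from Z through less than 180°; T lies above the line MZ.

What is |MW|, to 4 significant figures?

26.45

M is at the origin; MZ is horizontal with |MZ| = 30.4 and Z on the −x side, so Z = (-30.40, 0.000). The tangent condition forces FZ to be normal to MZ, so F = Z + (0, 6.1) = (-30.40, 6.100). Since FW ⟂ WT (tangency), |FT| = √(6.1² + 20.8²) = 21.68 regardless of where W sits on A1. So T lies on both circle(M, 43.83) and circle(F, 21.68); the above-MZ intersection is T = (-34.17, 27.45). W is the foot of the tangent from T: W = (-24.93, 8.809).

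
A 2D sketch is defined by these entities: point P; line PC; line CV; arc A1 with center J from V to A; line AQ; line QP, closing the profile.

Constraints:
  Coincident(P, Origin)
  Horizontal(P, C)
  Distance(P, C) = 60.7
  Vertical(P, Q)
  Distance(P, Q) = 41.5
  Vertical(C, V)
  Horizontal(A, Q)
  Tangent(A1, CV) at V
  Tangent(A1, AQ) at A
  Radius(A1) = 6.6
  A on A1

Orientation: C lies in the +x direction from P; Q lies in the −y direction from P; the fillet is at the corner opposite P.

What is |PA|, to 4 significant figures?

68.18

P is at the origin; P and C share the same y with |PC| = 60.7 and C on the +x side, so C = (60.70, 0.000). PQ is vertical with |PQ| = 41.5 and Q on the −y side, so Q = (0.000, -41.50). The virtual corner opposite P is at (60.70, -41.50). Tangency of A1 to CV means the radius JV is perpendicular to CV and tangency of A1 to AQ means the radius JA is perpendicular to AQ, with radius 6.6, so the center J sits 6.6 in from both sides at J = (54.10, -34.90). That places the tangent points at V = (60.70, -34.90) on CV and A = (54.10, -41.50) on AQ. Then |PA| = |A − P| = 68.18.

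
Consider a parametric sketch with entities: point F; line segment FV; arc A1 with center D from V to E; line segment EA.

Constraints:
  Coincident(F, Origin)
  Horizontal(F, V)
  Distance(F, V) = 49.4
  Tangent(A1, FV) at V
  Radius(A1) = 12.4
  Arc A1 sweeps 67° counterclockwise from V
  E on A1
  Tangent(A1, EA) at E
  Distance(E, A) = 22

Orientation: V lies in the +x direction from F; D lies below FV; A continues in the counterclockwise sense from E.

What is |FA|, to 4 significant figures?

40.46

F is at the origin; F and V share the same y with |FV| = 49.4 and V on the +x side, so V = (49.40, 0.000). Tangency of A1 to FV means the radius DV is perpendicular to FV, so D = V + (0, -12.4) = (49.40, -12.40). On A1, V sits at bearing 90° from D; a 67° counterclockwise sweep puts E at bearing 157°, so E = D + 12.4·(cos 157°, sin 157°) = (37.99, -7.555). Since A1 is tangent to EA there, DE ⟂ EA, so EA runs along (−sin 157°, cos 157°); with |EA| = 22.0, A = (29.39, -27.81). Then |FA| = |A − F| = 40.46.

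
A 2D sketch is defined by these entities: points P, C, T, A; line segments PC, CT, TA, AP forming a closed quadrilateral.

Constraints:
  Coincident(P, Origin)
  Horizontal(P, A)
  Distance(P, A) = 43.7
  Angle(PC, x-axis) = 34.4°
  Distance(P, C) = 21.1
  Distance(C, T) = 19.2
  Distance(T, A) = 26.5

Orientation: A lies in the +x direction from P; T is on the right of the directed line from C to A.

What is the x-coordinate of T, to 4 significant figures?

18.21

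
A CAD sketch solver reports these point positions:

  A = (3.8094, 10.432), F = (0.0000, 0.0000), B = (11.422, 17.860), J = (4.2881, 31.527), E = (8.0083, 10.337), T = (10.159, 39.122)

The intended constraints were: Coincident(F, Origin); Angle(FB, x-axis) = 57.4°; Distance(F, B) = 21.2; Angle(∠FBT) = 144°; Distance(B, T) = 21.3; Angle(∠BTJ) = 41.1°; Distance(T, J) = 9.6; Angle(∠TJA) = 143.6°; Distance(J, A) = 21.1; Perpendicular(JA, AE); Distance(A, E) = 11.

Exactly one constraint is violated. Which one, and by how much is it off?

Distance(A, E) = 11 — off by 6.80.

F = (0.00, 0.00) ✓; FB at 57.40° ✓; |FB| = 21.20 ✓; ∠FBT = 144.0° ✓; |BT| = 21.30 ✓; ∠BTJ = 41.10° ✓; |TJ| = 9.600 ✓; ∠TJA = 143.6° ✓; |JA| = 21.10 ✓; ∠(JA, AE) = 90.00° ✓; |AE| = 4.200 ✗.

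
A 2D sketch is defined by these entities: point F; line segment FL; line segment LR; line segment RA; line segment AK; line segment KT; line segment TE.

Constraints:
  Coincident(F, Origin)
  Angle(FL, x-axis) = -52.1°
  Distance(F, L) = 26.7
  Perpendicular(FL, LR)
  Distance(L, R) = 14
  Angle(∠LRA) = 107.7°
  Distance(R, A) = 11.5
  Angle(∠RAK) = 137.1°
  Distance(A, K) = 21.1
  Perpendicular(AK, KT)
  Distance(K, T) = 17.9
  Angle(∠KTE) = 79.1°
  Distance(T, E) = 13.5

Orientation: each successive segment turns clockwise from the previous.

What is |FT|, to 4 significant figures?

8.793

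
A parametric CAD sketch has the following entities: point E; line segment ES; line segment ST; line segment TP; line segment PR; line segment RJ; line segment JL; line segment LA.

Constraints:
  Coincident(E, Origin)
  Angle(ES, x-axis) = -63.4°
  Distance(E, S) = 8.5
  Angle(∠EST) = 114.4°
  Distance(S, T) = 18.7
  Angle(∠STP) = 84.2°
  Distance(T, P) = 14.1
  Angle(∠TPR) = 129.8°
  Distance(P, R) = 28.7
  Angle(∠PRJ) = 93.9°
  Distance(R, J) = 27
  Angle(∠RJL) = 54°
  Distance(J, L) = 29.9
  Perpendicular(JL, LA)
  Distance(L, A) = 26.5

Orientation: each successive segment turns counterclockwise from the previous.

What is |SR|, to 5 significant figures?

30.775

∠STP = 84.2° gives TP at 98.000° from the x-axis; with |TP| = 14.1, P = (20.530, 7.0803). ∠TPR = 129.8° gives PR at 148.20° from the x-axis; with |PR| = 28.7, R = (-3.8621, 22.204). Then |SR| = |R − S| = 30.775.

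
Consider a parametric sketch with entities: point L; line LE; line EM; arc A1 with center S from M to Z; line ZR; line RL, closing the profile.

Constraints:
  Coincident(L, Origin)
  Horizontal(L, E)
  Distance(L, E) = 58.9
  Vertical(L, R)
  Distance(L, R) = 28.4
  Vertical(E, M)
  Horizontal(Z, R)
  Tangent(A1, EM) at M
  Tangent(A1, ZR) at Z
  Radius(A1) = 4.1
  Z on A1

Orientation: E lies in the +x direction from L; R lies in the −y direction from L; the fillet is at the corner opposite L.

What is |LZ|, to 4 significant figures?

61.72

The virtual corner opposite L is at (58.90, -28.40). A1 meets EM tangentially, so SM is at right angles to EM and tangency of A1 to ZR means the radius SZ is perpendicular to ZR, with radius 4.1, so the center S sits 4.1 in from both sides at S = (54.80, -24.30). That places the tangent points at M = (58.90, -24.30) on EM and Z = (54.80, -28.40) on ZR. Then |LZ| = |Z − L| = 61.72.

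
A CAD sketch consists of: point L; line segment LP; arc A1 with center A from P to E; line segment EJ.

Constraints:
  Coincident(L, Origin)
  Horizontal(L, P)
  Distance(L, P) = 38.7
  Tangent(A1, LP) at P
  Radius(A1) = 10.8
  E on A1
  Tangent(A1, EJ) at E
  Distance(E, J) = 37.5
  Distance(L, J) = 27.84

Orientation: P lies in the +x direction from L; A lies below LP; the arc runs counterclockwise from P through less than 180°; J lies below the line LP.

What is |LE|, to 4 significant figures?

31.65

Checks: |AE| = 10.80 ✓; ∠(AE, EJ) = 90.00° ✓; |EJ| = 37.50 ✓; |LJ| = 27.84 ✓.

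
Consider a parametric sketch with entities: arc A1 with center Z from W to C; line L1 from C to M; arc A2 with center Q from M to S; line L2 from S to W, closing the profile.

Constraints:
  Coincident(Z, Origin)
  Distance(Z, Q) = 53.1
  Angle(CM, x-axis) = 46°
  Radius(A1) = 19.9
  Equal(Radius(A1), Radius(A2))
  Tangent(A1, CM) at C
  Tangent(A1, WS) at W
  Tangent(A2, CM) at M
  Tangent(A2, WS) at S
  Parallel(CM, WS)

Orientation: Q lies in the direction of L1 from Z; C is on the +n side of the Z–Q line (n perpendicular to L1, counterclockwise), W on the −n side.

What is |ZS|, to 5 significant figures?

56.706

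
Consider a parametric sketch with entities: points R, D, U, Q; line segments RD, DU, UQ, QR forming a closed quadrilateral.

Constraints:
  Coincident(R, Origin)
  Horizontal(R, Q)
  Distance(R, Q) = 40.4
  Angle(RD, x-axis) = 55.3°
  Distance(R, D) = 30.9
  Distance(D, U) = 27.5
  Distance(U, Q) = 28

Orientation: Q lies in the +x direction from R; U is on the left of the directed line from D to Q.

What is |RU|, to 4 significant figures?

52.80

R is at the origin; RQ is horizontal with |RQ| = 40.4 and Q in +x, so Q = (40.4, 0). RD runs at 55.3° with |RD| = 30.9, so D = (17.59, 25.40). U is determined by |DU| = 27.5 and |UQ| = 28.0 together: it lies at the intersection of circle(D, 27.5) and circle(Q, 28.0). With |DQ| = 34.14, the foot of the radical line on DQ is 16.66 from D and the perpendicular offset is √(27.5² − 16.66²) = 21.88. Taking the left-of-DQ solution: U = (45.00, 27.62).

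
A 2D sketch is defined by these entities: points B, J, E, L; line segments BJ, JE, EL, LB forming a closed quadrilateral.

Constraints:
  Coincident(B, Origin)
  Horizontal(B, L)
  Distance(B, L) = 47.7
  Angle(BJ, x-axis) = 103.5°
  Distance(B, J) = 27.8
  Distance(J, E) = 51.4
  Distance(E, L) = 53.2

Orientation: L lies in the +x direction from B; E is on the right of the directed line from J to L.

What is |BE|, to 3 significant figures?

23.9

Checks: |JE| = 51.40 ✓; |EL| = 53.20 ✓.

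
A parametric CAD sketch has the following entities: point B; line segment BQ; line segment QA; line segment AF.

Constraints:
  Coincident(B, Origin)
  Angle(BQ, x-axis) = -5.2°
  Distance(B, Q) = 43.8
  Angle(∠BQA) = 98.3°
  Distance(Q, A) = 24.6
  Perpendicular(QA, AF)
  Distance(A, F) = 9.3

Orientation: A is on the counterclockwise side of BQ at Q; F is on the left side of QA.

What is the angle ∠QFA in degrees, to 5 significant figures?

69.291°

B is at the origin; BQ runs at -5.2° with length 43.8, so Q = 43.8·(cos -5.2°, sin -5.2°) = (43.620, -3.9697). ∠BQA = 98.3°, so QA runs at -5.2° + (180° − 98.3°) = 76.500° from the x-axis; with |QA| = 24.6, A = Q + 24.6·(cos 76.500°, sin 76.500°) = (49.362, 19.951). The perpendicularity gives AF at right angles to QA; with |AF| = 9.3 on the left of QA, F = A + 9.3·(-0.97237, 0.23345) = (40.319, 22.122). Then cos ∠QFA = FQ·FA / (|FQ||FA|), giving 69.291°.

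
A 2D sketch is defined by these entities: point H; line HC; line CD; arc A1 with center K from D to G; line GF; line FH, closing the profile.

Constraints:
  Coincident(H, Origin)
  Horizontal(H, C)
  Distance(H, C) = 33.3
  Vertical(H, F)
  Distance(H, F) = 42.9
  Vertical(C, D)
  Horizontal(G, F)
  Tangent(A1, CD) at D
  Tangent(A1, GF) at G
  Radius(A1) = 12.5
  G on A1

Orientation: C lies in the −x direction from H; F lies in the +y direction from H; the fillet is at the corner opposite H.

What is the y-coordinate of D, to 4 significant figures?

30.40

H is at the origin; HC is horizontal with |HC| = 33.3 and C on the −x side, so C = (-33.30, 0.000). HF is vertical with |HF| = 42.9 and F on the +y side, so F = (0.000, 42.90). The virtual corner opposite H is at (-33.30, 42.90). The tangent condition forces KD to be normal to CD and since A1 is tangent to GF there, KG ⟂ GF, with radius 12.5, so the center K sits 12.5 in from both sides at K = (-20.80, 30.40). That places the tangent points at D = (-33.30, 30.40) on CD and G = (-20.80, 42.90) on GF. So D.y = 30.40.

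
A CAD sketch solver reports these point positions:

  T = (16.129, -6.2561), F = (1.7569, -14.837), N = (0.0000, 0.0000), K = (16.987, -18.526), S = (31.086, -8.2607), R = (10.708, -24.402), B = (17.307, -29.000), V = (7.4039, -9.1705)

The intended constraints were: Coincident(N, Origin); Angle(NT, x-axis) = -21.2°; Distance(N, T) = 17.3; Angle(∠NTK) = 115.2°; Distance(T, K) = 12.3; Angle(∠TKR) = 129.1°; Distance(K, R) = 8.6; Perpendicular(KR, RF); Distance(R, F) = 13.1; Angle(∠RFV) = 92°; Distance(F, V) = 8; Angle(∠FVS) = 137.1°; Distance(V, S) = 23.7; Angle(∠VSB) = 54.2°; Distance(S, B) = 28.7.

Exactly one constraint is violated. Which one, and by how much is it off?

Distance(S, B) = 28.7 — off by 3.80.

N = (0.00, 0.00) ✓; NT at -21.20° ✓; |NT| = 17.30 ✓; ∠NTK = 115.2° ✓; |TK| = 12.30 ✓; ∠TKR = 129.1° ✓; |KR| = 8.600 ✓; ∠(KR, RF) = 90.00° ✓; |RF| = 13.10 ✓; ∠RFV = 92.00° ✓; |FV| = 8.000 ✓; ∠FVS = 137.1° ✓; |VS| = 23.70 ✓; ∠VSB = 54.20° ✓; |SB| = 24.90 ✗.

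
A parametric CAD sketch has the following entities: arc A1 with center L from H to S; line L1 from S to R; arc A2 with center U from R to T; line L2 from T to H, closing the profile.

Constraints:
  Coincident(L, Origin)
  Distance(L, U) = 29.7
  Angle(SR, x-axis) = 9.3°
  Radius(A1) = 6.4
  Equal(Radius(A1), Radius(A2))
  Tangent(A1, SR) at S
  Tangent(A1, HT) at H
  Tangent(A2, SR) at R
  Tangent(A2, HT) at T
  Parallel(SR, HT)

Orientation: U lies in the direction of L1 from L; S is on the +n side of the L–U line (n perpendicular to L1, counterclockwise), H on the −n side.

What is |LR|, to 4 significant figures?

30.38

The slot axis is L1's direction at 9.3°, so u = (cos 9.3°, sin 9.3°) = (0.9869, 0.1616) and n = (−sin 9.3°, cos 9.3°) = (-0.1616, 0.9869). L is at the origin and U lies 29.7 along u from L, so U = 29.7·u = (29.31, 4.800). Tangency of A1 to both parallel lines with radius 6.4 puts S and H at L ± 6.4·n: S = (-1.034, 6.316), H = (1.034, -6.316). Equal radii place R and T the same way about U: R = U + 6.4·n = (28.28, 11.12), T = U − 6.4·n = (30.34, -1.516). Then |LR| = |R − L| = 30.38.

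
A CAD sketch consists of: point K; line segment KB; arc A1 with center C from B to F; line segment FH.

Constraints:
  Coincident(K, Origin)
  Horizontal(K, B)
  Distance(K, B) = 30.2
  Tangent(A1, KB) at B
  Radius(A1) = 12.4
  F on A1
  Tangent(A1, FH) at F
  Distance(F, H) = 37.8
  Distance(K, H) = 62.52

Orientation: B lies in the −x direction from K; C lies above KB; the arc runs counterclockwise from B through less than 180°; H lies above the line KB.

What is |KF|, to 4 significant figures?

25.87

Checks: K.y = 0.00, B.y = 0.00 ✓; |CF| = 12.40 ✓; ∠(CF, FH) = 90.00° ✓; |FH| = 37.80 ✓; |KH| = 62.52 ✓.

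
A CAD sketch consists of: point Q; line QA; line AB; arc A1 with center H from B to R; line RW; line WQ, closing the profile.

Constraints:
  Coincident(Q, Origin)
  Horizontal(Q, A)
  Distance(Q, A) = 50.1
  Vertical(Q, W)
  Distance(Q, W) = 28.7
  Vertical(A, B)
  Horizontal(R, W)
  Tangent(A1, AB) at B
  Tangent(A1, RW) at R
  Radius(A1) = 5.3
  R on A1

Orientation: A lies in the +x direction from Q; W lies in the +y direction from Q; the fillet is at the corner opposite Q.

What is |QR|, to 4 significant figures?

53.20

The virtual corner opposite Q is at (50.10, 28.70). Since A1 is tangent to AB there, HB ⟂ AB and the tangent condition forces HR to be normal to RW, with radius 5.3, so the center H sits 5.3 in from both sides at H = (44.80, 23.40). That places the tangent points at B = (50.10, 23.40) on AB and R = (44.80, 28.70) on RW. Then |QR| = |R − Q| = 53.20.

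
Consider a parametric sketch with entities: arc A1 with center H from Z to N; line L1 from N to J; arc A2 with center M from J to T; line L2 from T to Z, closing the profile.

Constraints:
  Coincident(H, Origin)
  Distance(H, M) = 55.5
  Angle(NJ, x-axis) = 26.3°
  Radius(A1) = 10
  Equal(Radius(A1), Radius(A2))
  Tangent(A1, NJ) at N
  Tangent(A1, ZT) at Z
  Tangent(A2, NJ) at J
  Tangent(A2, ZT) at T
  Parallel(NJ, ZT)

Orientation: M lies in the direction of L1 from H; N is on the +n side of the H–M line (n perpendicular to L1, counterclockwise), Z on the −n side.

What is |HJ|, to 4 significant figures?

56.39

The slot axis is L1's direction at 26.3°, so u = (cos 26.3°, sin 26.3°) = (0.8965, 0.4431) and n = (−sin 26.3°, cos 26.3°) = (-0.4431, 0.8965). H is at the origin and M lies 55.5 along u from H, so M = 55.5·u = (49.75, 24.59). Tangency of A1 to both parallel lines with radius 10.0 puts N and Z at H ± 10.0·n: N = (-4.431, 8.965), Z = (4.431, -8.965). Equal radii place J and T the same way about M: J = M + 10.0·n = (45.32, 33.56), T = M − 10.0·n = (54.19, 15.63). Then |HJ| = |J − H| = 56.39.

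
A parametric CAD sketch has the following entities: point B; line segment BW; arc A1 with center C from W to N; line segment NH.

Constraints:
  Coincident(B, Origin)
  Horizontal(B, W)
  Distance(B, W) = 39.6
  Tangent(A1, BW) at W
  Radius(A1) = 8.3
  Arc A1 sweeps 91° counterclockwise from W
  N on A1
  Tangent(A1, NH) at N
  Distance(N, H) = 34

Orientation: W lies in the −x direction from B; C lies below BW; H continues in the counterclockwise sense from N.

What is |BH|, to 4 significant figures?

63.55

B is at the origin; BW is horizontal with |BW| = 39.6 and W on the −x side, so W = (-39.60, 0.000). Since A1 is tangent to BW there, CW ⟂ BW, so C = W + (0, -8.3) = (-39.60, -8.300). On A1, W sits at bearing 90° from C; a 91° counterclockwise sweep puts N at bearing 181°, so N = C + 8.3·(cos 181°, sin 181°) = (-47.90, -8.445). The tangent condition forces CN to be normal to NH, so NH runs along (−sin 181°, cos 181°); with |NH| = 34.0, H = (-47.31, -42.44). Then |BH| = |H − B| = 63.55.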